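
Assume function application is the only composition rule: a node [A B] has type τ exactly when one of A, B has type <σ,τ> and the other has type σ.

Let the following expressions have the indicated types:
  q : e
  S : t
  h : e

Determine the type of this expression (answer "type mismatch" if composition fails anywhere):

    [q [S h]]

At [S h]: neither t nor e can take the other as argument; the node is ill-typed.

type mismatch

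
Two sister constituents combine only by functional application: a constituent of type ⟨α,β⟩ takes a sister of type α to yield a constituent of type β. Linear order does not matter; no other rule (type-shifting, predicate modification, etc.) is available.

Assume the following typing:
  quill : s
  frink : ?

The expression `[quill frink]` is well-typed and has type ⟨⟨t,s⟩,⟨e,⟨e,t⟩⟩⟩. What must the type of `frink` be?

For [quill frink] to have type ⟨⟨t,s⟩,⟨e,⟨e,t⟩⟩⟩ with quill of type s, frink must be the function: frink : ⟨s,⟨⟨t,s⟩,⟨e,⟨e,t⟩⟩⟩⟩.

⟨s,⟨⟨t,s⟩,⟨e,⟨e,t⟩⟩⟩⟩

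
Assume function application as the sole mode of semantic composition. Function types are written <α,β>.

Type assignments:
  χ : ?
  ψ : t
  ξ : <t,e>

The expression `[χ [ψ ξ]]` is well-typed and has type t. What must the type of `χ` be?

[χ [ψ ξ]] must have type t. The sister [ψ ξ] has type e; that is not a function onto t, so χ must be the functor, of type <e,t>.

<e,t>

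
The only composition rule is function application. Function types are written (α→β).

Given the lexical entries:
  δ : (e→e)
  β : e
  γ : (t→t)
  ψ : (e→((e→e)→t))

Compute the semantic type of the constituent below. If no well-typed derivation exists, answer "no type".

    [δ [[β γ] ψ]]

no type

At [β γ]: neither e nor (t→t) can take the other as argument; the node is ill-typed.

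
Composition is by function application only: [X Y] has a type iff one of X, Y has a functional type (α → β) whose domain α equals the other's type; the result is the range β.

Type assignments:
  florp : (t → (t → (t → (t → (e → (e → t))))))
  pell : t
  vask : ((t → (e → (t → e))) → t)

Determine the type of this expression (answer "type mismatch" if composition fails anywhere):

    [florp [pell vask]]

type mismatch

[pell vask]: t with ((t → (e → (t → e))) → t) — neither is a function whose domain matches the other; composition fails here.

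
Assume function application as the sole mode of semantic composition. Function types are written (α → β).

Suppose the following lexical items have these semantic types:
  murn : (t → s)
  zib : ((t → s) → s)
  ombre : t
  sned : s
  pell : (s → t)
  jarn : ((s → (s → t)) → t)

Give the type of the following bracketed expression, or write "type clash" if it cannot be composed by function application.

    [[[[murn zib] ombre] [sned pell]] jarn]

type clash

[murn zib]: ((t → s) → s) applied to (t → s) yields s.
At [[murn zib] ombre]: neither s nor t can take the other as argument; the node is ill-typed.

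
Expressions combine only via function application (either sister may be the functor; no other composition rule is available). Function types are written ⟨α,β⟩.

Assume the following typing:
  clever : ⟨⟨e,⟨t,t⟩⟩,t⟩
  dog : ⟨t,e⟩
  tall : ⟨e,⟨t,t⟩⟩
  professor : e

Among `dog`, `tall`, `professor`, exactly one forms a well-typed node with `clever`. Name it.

tall

dog : ⟨t,e⟩ — neither side's domain matches the other.
tall — combines: clever : ⟨⟨e,⟨t,t⟩⟩,t⟩ takes tall : ⟨e,⟨t,t⟩⟩ as argument, giving t.
professor : e — neither side's domain matches the other.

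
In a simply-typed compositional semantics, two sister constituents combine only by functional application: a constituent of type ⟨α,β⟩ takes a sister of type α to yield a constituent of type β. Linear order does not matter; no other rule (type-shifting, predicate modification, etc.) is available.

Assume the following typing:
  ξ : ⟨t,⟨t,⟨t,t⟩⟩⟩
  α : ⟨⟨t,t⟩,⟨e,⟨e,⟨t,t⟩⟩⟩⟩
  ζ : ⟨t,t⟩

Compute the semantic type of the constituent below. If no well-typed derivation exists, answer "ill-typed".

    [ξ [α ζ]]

[α ζ]: ⟨⟨t,t⟩,⟨e,⟨e,⟨t,t⟩⟩⟩⟩ applied to ⟨t,t⟩ yields ⟨e,⟨e,⟨t,t⟩⟩⟩.
[ξ [α ζ]]: ⟨t,⟨t,⟨t,t⟩⟩⟩ and ⟨e,⟨e,⟨t,t⟩⟩⟩ cannot combine by function application — type clash.

ill-typed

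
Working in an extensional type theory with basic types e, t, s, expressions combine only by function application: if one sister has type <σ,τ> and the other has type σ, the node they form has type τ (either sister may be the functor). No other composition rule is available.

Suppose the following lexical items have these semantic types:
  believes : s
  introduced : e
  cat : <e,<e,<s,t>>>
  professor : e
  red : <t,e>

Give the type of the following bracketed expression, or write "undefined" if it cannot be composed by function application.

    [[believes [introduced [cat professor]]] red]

[cat professor]: cat is <e,<e,<s,t>>>, professor is e; result <e,<s,t>>.
[introduced [cat professor]]: [cat professor] is <e,<s,t>>, introduced is e; result <s,t>.
[believes [introduced [cat professor]]]: [introduced [cat professor]] is <s,t>, believes is s; result t.
[[believes [introduced [cat professor]]] red]: red is <t,e>, [believes [introduced [cat professor]]] is t; result e.

e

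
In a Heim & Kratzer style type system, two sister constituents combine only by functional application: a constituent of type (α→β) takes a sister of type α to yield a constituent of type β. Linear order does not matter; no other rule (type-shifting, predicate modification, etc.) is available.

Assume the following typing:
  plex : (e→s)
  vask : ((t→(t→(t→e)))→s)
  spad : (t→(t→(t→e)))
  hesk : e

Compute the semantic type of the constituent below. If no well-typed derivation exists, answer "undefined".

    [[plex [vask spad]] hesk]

[vask spad]: functor vask : ((t→(t→(t→e)))→s), argument spad : (t→(t→(t→e))); result s.
[plex [vask spad]]: (e→s) with s — neither is a function whose domain matches the other; composition fails here.

undefined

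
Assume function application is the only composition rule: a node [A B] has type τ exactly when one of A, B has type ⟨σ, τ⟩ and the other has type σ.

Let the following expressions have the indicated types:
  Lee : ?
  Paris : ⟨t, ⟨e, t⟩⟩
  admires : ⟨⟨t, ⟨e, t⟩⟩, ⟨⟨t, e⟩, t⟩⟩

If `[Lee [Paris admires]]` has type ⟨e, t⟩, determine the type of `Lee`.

⟨⟨⟨t, e⟩, t⟩, ⟨e, t⟩⟩

At [Lee [Paris admires]] (required: ⟨e, t⟩): [Paris admires] is ⟨⟨t, e⟩, t⟩, which is not a function with range ⟨e, t⟩; hence Lee is the functor — type ⟨⟨⟨t, e⟩, t⟩, ⟨e, t⟩⟩.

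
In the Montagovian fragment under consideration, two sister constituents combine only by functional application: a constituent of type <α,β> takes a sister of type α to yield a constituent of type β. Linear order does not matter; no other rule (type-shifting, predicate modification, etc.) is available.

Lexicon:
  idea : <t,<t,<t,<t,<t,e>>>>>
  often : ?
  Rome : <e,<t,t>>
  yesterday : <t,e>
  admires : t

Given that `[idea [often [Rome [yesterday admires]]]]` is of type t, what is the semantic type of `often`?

[idea [often [Rome [yesterday admires]]]] is required to be t. idea : <t,<t,<t,<t,<t,e>>>>> cannot yield t as functor, so [often [Rome [yesterday admires]]] : <<t,<t,<t,<t,<t,e>>>>>,t>.
[often [Rome [yesterday admires]]] is required to be <<t,<t,<t,<t,<t,e>>>>>,t>. [Rome [yesterday admires]] : <t,t> cannot yield <<t,<t,<t,<t,<t,e>>>>>,t> as functor, so often : <<t,t>,<<t,<t,<t,<t,<t,e>>>>>,t>>.

<<t,t>,<<t,<t,<t,<t,<t,e>>>>>,t>>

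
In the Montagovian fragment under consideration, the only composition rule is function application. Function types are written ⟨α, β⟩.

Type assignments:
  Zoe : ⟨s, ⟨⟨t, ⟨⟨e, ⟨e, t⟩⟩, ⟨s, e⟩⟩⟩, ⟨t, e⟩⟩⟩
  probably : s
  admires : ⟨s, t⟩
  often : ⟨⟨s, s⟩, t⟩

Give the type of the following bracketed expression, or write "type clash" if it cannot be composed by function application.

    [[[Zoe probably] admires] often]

[Zoe probably]: ⟨s, ⟨⟨t, ⟨⟨e, ⟨e, t⟩⟩, ⟨s, e⟩⟩⟩, ⟨t, e⟩⟩⟩ applied to s yields ⟨⟨t, ⟨⟨e, ⟨e, t⟩⟩, ⟨s, e⟩⟩⟩, ⟨t, e⟩⟩.
[[Zoe probably] admires]: ⟨⟨t, ⟨⟨e, ⟨e, t⟩⟩, ⟨s, e⟩⟩⟩, ⟨t, e⟩⟩ and ⟨s, t⟩ cannot combine by function application — type clash.

type clash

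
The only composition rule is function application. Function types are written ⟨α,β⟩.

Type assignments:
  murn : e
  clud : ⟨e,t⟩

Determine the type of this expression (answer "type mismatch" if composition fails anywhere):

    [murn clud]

t

[murn clud]: clud is ⟨e,t⟩, murn is e; result t.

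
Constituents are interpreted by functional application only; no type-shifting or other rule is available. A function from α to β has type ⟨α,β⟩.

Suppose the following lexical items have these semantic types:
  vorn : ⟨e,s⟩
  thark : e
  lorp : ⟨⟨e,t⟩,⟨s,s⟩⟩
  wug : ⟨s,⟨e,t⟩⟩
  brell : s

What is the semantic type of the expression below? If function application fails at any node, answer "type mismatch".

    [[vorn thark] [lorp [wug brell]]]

[vorn thark]: vorn is ⟨e,s⟩, thark is e; result s.
[wug brell]: wug is ⟨s,⟨e,t⟩⟩, brell is s; result ⟨e,t⟩.
[lorp [wug brell]]: lorp is ⟨⟨e,t⟩,⟨s,s⟩⟩, [wug brell] is ⟨e,t⟩; result ⟨s,s⟩.
[[vorn thark] [lorp [wug brell]]]: [lorp [wug brell]] is ⟨s,s⟩, [vorn thark] is s; result s.

s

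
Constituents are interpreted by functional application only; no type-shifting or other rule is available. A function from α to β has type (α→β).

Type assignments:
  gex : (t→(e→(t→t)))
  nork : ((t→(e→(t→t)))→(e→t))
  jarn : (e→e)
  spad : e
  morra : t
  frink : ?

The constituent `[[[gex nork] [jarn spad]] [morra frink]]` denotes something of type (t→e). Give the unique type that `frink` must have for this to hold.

[[[gex nork] [jarn spad]] [morra frink]] is required to be (t→e). [[gex nork] [jarn spad]] : t cannot yield (t→e) as functor, so [morra frink] : (t→(t→e)).
[morra frink] is required to be (t→(t→e)). morra : t cannot yield (t→(t→e)) as functor, so frink : (t→(t→(t→e))).

(t→(t→(t→e)))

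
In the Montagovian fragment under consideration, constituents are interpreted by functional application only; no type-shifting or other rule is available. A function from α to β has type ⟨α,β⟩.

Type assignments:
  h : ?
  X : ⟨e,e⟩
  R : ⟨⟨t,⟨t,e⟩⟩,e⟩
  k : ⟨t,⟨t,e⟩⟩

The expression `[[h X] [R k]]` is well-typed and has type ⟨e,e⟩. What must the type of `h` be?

[[h X] [R k]] must have type ⟨e,e⟩. The sister [R k] has type e; that is not a function onto ⟨e,e⟩, so [h X] must be the functor, of type ⟨e,⟨e,e⟩⟩.
[h X] must have type ⟨e,⟨e,e⟩⟩. The sister X has type ⟨e,e⟩; that is not a function onto ⟨e,⟨e,e⟩⟩, so h must be the functor, of type ⟨⟨e,e⟩,⟨e,⟨e,e⟩⟩⟩.

⟨⟨e,e⟩,⟨e,⟨e,e⟩⟩⟩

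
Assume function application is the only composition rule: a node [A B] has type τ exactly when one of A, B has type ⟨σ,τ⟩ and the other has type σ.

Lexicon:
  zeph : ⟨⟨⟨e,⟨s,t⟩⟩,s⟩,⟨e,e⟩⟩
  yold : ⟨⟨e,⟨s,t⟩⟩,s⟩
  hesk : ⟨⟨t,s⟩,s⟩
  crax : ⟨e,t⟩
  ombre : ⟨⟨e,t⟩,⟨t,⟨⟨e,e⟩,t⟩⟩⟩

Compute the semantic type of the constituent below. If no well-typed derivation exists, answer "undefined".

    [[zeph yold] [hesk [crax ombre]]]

[zeph yold]: functor zeph : ⟨⟨⟨e,⟨s,t⟩⟩,s⟩,⟨e,e⟩⟩, argument yold : ⟨⟨e,⟨s,t⟩⟩,s⟩; result ⟨e,e⟩.
[crax ombre]: functor ombre : ⟨⟨e,t⟩,⟨t,⟨⟨e,e⟩,t⟩⟩⟩, argument crax : ⟨e,t⟩; result ⟨t,⟨⟨e,e⟩,t⟩⟩.
[hesk [crax ombre]]: ⟨⟨t,s⟩,s⟩ with ⟨t,⟨⟨e,e⟩,t⟩⟩ — neither is a function whose domain matches the other; composition fails here.

undefined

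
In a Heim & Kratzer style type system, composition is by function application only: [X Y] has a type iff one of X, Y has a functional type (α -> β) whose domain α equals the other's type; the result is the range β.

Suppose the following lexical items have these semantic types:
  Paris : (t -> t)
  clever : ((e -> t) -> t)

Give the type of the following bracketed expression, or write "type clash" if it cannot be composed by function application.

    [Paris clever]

At [Paris clever]: neither (t -> t) nor ((e -> t) -> t) can take the other as argument; the node is ill-typed.

type clash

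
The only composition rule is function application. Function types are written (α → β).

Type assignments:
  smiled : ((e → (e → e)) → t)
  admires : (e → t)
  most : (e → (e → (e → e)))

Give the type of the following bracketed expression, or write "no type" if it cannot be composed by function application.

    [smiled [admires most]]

[admires most]: (e → t) with (e → (e → (e → e))) — neither is a function whose domain matches the other; composition fails here.

no type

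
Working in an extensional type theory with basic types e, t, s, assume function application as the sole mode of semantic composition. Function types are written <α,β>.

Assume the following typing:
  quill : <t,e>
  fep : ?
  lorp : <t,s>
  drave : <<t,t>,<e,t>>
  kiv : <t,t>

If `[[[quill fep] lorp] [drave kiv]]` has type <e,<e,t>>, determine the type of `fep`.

At [[[quill fep] lorp] [drave kiv]] (required: <e,<e,t>>): [drave kiv] is <e,t>, which is not a function with range <e,<e,t>>; hence [[quill fep] lorp] is the functor — type <<e,t>,<e,<e,t>>>.
At [[quill fep] lorp] (required: <<e,t>,<e,<e,t>>>): lorp is <t,s>, which is not a function with range <<e,t>,<e,<e,t>>>; hence [quill fep] is the functor — type <<t,s>,<<e,t>,<e,<e,t>>>>.
At [quill fep] (required: <<t,s>,<<e,t>,<e,<e,t>>>>): quill is <t,e>, which is not a function with range <<t,s>,<<e,t>,<e,<e,t>>>>; hence fep is the functor — type <<t,e>,<<t,s>,<<e,t>,<e,<e,t>>>>>.

<<t,e>,<<t,s>,<<e,t>,<e,<e,t>>>>>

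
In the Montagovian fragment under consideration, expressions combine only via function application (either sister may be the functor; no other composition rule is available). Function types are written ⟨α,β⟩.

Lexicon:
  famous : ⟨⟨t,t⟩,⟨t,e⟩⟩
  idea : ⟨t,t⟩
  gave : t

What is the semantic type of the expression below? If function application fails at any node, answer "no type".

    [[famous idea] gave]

e

[famous idea]: famous is ⟨⟨t,t⟩,⟨t,e⟩⟩, idea is ⟨t,t⟩; result ⟨t,e⟩.
[[famous idea] gave]: [famous idea] is ⟨t,e⟩, gave is t; result e.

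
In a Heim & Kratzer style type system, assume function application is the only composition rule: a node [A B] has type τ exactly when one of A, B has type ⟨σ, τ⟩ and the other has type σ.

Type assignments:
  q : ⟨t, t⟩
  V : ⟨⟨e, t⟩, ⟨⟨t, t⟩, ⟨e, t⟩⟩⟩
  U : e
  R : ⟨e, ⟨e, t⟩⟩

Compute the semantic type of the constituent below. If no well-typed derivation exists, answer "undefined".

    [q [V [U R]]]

[U R]: R is ⟨e, ⟨e, t⟩⟩, U is e; result ⟨e, t⟩.
[V [U R]]: V is ⟨⟨e, t⟩, ⟨⟨t, t⟩, ⟨e, t⟩⟩⟩, [U R] is ⟨e, t⟩; result ⟨⟨t, t⟩, ⟨e, t⟩⟩.
[q [V [U R]]]: [V [U R]] is ⟨⟨t, t⟩, ⟨e, t⟩⟩, q is ⟨t, t⟩; result ⟨e, t⟩.

⟨e, t⟩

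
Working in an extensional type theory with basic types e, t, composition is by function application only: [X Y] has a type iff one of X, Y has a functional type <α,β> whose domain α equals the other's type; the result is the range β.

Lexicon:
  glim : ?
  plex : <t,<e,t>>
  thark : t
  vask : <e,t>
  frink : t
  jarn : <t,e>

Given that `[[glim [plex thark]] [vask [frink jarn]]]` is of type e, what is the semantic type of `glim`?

<<e,t>,<t,e>>

For [[glim [plex thark]] [vask [frink jarn]]] to have type e with [vask [frink jarn]] of type t, [glim [plex thark]] must be the function: [glim [plex thark]] : <t,e>.
For [glim [plex thark]] to have type <t,e> with [plex thark] of type <e,t>, glim must be the function: glim : <<e,t>,<t,e>>.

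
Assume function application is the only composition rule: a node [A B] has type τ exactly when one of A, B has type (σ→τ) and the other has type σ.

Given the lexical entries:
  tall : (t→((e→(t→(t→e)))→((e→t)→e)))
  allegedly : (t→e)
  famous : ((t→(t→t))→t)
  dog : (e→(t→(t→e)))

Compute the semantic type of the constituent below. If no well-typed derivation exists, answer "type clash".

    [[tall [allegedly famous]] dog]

type clash

At [allegedly famous]: neither (t→e) nor ((t→(t→t))→t) can take the other as argument; the node is ill-typed.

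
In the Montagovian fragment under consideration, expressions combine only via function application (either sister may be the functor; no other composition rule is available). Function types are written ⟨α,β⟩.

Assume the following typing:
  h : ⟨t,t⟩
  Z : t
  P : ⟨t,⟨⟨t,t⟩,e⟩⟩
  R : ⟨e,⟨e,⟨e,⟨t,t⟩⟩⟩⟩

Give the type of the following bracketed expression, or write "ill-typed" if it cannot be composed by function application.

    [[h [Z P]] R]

⟨e,⟨e,⟨t,t⟩⟩⟩

[Z P]: functor P : ⟨t,⟨⟨t,t⟩,e⟩⟩, argument Z : t; result ⟨⟨t,t⟩,e⟩.
[h [Z P]]: functor [Z P] : ⟨⟨t,t⟩,e⟩, argument h : ⟨t,t⟩; result e.
[[h [Z P]] R]: functor R : ⟨e,⟨e,⟨e,⟨t,t⟩⟩⟩⟩, argument [h [Z P]] : e; result ⟨e,⟨e,⟨t,t⟩⟩⟩.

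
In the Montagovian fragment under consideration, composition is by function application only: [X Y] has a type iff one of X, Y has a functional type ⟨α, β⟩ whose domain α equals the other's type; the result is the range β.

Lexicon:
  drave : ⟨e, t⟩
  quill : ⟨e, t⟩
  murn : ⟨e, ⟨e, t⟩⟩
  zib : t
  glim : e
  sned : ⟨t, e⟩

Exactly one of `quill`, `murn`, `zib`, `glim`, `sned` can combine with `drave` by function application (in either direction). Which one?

glim

quill : ⟨e, t⟩ — neither side's domain matches the other.
murn : ⟨e, ⟨e, t⟩⟩ — neither side's domain matches the other.
zib : t — neither side's domain matches the other.
glim — combines: drave : ⟨e, t⟩ takes glim : e as argument, giving t.
sned : ⟨t, e⟩ — neither side's domain matches the other.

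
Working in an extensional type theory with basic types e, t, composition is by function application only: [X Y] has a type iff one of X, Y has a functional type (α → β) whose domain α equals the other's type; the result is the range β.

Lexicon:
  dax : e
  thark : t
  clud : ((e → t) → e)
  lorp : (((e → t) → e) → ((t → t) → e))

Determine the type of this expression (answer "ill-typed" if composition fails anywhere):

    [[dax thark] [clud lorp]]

[dax thark]: e and t cannot combine by function application — type clash.

ill-typed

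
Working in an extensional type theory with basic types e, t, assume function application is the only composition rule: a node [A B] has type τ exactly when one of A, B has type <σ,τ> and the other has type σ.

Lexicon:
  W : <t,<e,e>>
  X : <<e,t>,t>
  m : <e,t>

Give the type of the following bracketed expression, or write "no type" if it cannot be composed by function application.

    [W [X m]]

<e,e>

At [X m], X : <<e,t>,t> takes m : <e,t>, giving t.
At [W [X m]], W : <t,<e,e>> takes [X m] : t, giving <e,e>.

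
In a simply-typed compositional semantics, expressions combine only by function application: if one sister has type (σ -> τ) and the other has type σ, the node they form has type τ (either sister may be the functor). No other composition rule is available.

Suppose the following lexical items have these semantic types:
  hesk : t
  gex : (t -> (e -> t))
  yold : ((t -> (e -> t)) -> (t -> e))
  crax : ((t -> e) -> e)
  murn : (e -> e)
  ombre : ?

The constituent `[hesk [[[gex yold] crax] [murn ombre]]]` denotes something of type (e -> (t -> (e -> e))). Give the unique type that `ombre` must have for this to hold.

((e -> e) -> (e -> (t -> (e -> (t -> (e -> e))))))

At [hesk [[[gex yold] crax] [murn ombre]]] (required: (e -> (t -> (e -> e)))): hesk is t, which is not a function with range (e -> (t -> (e -> e))); hence [[[gex yold] crax] [murn ombre]] is the functor — type (t -> (e -> (t -> (e -> e)))).
At [[[gex yold] crax] [murn ombre]] (required: (t -> (e -> (t -> (e -> e))))): [[gex yold] crax] is e, which is not a function with range (t -> (e -> (t -> (e -> e)))); hence [murn ombre] is the functor — type (e -> (t -> (e -> (t -> (e -> e))))).
At [murn ombre] (required: (e -> (t -> (e -> (t -> (e -> e)))))): murn is (e -> e), which is not a function with range (e -> (t -> (e -> (t -> (e -> e))))); hence ombre is the functor — type ((e -> e) -> (e -> (t -> (e -> (t -> (e -> e)))))).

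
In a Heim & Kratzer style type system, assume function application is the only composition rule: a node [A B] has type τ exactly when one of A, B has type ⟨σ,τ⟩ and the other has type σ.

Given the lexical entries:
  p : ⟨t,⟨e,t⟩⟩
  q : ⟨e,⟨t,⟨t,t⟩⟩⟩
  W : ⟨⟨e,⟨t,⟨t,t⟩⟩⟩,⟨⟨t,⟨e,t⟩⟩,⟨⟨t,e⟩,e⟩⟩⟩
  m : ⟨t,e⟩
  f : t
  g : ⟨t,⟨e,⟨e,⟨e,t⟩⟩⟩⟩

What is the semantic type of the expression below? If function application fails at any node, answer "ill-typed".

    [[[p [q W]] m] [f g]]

[q W] — W of type ⟨⟨e,⟨t,⟨t,t⟩⟩⟩,⟨⟨t,⟨e,t⟩⟩,⟨⟨t,e⟩,e⟩⟩⟩ combines with q of type ⟨e,⟨t,⟨t,t⟩⟩⟩: type ⟨⟨t,⟨e,t⟩⟩,⟨⟨t,e⟩,e⟩⟩.
[p [q W]] — [q W] of type ⟨⟨t,⟨e,t⟩⟩,⟨⟨t,e⟩,e⟩⟩ combines with p of type ⟨t,⟨e,t⟩⟩: type ⟨⟨t,e⟩,e⟩.
[[p [q W]] m] — [p [q W]] of type ⟨⟨t,e⟩,e⟩ combines with m of type ⟨t,e⟩: type e.
[f g] — g of type ⟨t,⟨e,⟨e,⟨e,t⟩⟩⟩⟩ combines with f of type t: type ⟨e,⟨e,⟨e,t⟩⟩⟩.
[[[p [q W]] m] [f g]] — [f g] of type ⟨e,⟨e,⟨e,t⟩⟩⟩ combines with [[p [q W]] m] of type e: type ⟨e,⟨e,t⟩⟩.

⟨e,⟨e,t⟩⟩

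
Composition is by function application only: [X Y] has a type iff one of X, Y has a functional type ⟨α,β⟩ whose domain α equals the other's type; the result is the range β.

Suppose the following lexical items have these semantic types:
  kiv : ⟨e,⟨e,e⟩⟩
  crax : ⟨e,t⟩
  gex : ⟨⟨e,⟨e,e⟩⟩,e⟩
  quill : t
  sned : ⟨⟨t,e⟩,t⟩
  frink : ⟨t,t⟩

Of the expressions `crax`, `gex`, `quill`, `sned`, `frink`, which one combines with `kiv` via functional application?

gex

crax : ⟨e,t⟩ — no; kiv wants e, and crax wants e.
gex — combines: gex : ⟨⟨e,⟨e,e⟩⟩,e⟩ takes kiv : ⟨e,⟨e,e⟩⟩ as argument, giving e.
quill : t — no; kiv wants e, and quill wants nothing (atomic).
sned : ⟨⟨t,e⟩,t⟩ — no; kiv wants e, and sned wants ⟨t,e⟩.
frink : ⟨t,t⟩ — no; kiv wants e, and frink wants t.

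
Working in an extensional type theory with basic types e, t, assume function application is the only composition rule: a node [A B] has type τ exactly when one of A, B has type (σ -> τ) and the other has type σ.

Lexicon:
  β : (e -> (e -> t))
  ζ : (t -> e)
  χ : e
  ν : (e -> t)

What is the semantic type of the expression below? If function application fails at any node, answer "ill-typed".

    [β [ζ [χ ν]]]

At [χ ν], ν : (e -> t) takes χ : e, giving t.
At [ζ [χ ν]], ζ : (t -> e) takes [χ ν] : t, giving e.
At [β [ζ [χ ν]]], β : (e -> (e -> t)) takes [ζ [χ ν]] : e, giving (e -> t).

(e -> t)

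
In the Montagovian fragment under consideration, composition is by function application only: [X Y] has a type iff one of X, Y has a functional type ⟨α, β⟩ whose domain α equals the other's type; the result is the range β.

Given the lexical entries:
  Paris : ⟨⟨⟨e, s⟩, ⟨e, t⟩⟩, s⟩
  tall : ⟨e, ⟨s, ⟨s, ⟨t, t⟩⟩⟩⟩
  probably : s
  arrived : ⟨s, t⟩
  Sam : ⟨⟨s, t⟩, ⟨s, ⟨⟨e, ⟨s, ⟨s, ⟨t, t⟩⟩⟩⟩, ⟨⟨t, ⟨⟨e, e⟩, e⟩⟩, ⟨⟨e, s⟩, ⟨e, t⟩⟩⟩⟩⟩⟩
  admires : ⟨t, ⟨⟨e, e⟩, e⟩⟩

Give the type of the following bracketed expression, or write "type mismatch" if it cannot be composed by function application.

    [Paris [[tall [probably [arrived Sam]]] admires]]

[arrived Sam]: ⟨⟨s, t⟩, ⟨s, ⟨⟨e, ⟨s, ⟨s, ⟨t, t⟩⟩⟩⟩, ⟨⟨t, ⟨⟨e, e⟩, e⟩⟩, ⟨⟨e, s⟩, ⟨e, t⟩⟩⟩⟩⟩⟩ applied to ⟨s, t⟩ yields ⟨s, ⟨⟨e, ⟨s, ⟨s, ⟨t, t⟩⟩⟩⟩, ⟨⟨t, ⟨⟨e, e⟩, e⟩⟩, ⟨⟨e, s⟩, ⟨e, t⟩⟩⟩⟩⟩.
[probably [arrived Sam]]: ⟨s, ⟨⟨e, ⟨s, ⟨s, ⟨t, t⟩⟩⟩⟩, ⟨⟨t, ⟨⟨e, e⟩, e⟩⟩, ⟨⟨e, s⟩, ⟨e, t⟩⟩⟩⟩⟩ applied to s yields ⟨⟨e, ⟨s, ⟨s, ⟨t, t⟩⟩⟩⟩, ⟨⟨t, ⟨⟨e, e⟩, e⟩⟩, ⟨⟨e, s⟩, ⟨e, t⟩⟩⟩⟩.
[tall [probably [arrived Sam]]]: ⟨⟨e, ⟨s, ⟨s, ⟨t, t⟩⟩⟩⟩, ⟨⟨t, ⟨⟨e, e⟩, e⟩⟩, ⟨⟨e, s⟩, ⟨e, t⟩⟩⟩⟩ applied to ⟨e, ⟨s, ⟨s, ⟨t, t⟩⟩⟩⟩ yields ⟨⟨t, ⟨⟨e, e⟩, e⟩⟩, ⟨⟨e, s⟩, ⟨e, t⟩⟩⟩.
[[tall [probably [arrived Sam]]] admires]: ⟨⟨t, ⟨⟨e, e⟩, e⟩⟩, ⟨⟨e, s⟩, ⟨e, t⟩⟩⟩ applied to ⟨t, ⟨⟨e, e⟩, e⟩⟩ yields ⟨⟨e, s⟩, ⟨e, t⟩⟩.
[Paris [[tall [probably [arrived Sam]]] admires]]: ⟨⟨⟨e, s⟩, ⟨e, t⟩⟩, s⟩ applied to ⟨⟨e, s⟩, ⟨e, t⟩⟩ yields s.

s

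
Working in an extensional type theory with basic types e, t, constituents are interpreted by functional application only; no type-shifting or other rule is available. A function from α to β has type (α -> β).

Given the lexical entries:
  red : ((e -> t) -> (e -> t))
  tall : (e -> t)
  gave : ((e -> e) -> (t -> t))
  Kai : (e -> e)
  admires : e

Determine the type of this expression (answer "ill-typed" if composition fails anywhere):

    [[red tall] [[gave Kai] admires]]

ill-typed

[red tall] — red of type ((e -> t) -> (e -> t)) combines with tall of type (e -> t): type (e -> t).
[gave Kai] — gave of type ((e -> e) -> (t -> t)) combines with Kai of type (e -> e): type (t -> t).
At [[gave Kai] admires]: neither (t -> t) nor e can take the other as argument; the node is ill-typed.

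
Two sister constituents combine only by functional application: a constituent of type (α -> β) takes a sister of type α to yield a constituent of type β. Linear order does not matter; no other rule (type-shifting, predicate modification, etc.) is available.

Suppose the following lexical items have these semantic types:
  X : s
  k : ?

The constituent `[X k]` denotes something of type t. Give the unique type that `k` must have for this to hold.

(s -> t)

At [X k] (required: t): X is s, which is not a function with range t; hence k is the functor — type (s -> t).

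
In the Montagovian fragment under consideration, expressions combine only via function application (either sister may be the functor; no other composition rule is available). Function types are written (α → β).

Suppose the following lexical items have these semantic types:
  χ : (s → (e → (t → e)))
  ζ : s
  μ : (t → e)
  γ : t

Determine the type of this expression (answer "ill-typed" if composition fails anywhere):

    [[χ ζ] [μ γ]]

(t → e)

[χ ζ] — χ of type (s → (e → (t → e))) combines with ζ of type s: type (e → (t → e)).
[μ γ] — μ of type (t → e) combines with γ of type t: type e.
[[χ ζ] [μ γ]] — [χ ζ] of type (e → (t → e)) combines with [μ γ] of type e: type (t → e).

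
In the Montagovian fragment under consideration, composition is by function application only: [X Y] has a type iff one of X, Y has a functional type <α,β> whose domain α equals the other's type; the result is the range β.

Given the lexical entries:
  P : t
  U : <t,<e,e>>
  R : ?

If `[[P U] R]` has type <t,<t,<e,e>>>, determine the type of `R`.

<<e,e>,<t,<t,<e,e>>>>

For [[P U] R] to have type <t,<t,<e,e>>> with [P U] of type <e,e>, R must be the function: R : <<e,e>,<t,<t,<e,e>>>>.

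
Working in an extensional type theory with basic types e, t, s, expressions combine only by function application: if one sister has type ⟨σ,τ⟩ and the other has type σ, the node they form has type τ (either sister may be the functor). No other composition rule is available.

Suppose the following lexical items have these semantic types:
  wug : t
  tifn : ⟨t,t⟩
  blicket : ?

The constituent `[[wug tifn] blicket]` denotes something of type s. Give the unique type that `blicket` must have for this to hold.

⟨t,s⟩

[[wug tifn] blicket] must have type s. The sister [wug tifn] has type t; that is not a function onto s, so blicket must be the functor, of type ⟨t,s⟩.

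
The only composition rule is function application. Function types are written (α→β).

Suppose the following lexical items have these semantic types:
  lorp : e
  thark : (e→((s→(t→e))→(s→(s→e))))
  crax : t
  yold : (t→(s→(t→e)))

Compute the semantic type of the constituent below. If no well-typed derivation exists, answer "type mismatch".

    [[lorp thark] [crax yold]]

(s→(s→e))

[lorp thark]: thark is (e→((s→(t→e))→(s→(s→e)))), lorp is e; result ((s→(t→e))→(s→(s→e))).
[crax yold]: yold is (t→(s→(t→e))), crax is t; result (s→(t→e)).
[[lorp thark] [crax yold]]: [lorp thark] is ((s→(t→e))→(s→(s→e))), [crax yold] is (s→(t→e)); result (s→(s→e)).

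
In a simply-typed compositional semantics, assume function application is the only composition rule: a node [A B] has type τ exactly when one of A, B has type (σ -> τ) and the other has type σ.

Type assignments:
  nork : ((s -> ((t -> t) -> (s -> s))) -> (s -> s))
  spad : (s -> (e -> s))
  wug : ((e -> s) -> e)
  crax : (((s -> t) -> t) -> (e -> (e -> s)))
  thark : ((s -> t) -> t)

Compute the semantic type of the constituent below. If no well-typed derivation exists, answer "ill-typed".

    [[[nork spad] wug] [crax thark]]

At [nork spad]: neither ((s -> ((t -> t) -> (s -> s))) -> (s -> s)) nor (s -> (e -> s)) can take the other as argument; the node is ill-typed.

ill-typed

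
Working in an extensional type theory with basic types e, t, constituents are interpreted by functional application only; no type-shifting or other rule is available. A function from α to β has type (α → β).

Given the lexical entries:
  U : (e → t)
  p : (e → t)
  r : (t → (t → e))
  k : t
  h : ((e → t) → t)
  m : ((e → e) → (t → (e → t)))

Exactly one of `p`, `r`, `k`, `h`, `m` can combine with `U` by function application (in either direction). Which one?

p : (e → t) — U needs e; p needs e; neither fits.
r : (t → (t → e)) — U needs e; r needs t; neither fits.
k : t — U needs e; k needs nothing (atomic); neither fits.
h — combines: h : ((e → t) → t) takes U : (e → t) as argument, giving t.
m : ((e → e) → (t → (e → t))) — U needs e; m needs (e → e); neither fits.

h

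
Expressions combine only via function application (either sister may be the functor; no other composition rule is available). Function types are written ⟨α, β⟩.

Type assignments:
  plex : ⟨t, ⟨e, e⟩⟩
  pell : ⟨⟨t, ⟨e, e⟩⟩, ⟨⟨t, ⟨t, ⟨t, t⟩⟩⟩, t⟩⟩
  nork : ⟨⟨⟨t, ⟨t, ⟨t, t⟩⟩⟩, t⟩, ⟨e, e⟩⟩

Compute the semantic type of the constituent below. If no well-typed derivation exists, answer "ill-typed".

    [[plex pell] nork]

[plex pell]: ⟨⟨t, ⟨e, e⟩⟩, ⟨⟨t, ⟨t, ⟨t, t⟩⟩⟩, t⟩⟩ applied to ⟨t, ⟨e, e⟩⟩ yields ⟨⟨t, ⟨t, ⟨t, t⟩⟩⟩, t⟩.
[[plex pell] nork]: ⟨⟨⟨t, ⟨t, ⟨t, t⟩⟩⟩, t⟩, ⟨e, e⟩⟩ applied to ⟨⟨t, ⟨t, ⟨t, t⟩⟩⟩, t⟩ yields ⟨e, e⟩.

⟨e, e⟩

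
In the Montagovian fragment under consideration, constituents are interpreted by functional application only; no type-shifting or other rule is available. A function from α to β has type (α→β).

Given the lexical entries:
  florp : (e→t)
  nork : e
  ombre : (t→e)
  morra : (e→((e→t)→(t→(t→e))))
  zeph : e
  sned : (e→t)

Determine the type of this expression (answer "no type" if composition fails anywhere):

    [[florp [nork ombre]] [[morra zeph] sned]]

[nork ombre]: e with (t→e) — neither is a function whose domain matches the other; composition fails here.

no type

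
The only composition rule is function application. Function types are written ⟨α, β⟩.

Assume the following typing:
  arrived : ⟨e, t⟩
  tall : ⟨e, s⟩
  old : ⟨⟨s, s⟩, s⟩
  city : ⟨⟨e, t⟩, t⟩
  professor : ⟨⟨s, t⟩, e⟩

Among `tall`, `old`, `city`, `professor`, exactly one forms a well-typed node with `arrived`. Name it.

tall : ⟨e, s⟩ — arrived needs e; tall needs e; neither fits.
old : ⟨⟨s, s⟩, s⟩ — arrived needs e; old needs ⟨s, s⟩; neither fits.
city — combines: city : ⟨⟨e, t⟩, t⟩ takes arrived : ⟨e, t⟩ as argument, giving t.
professor : ⟨⟨s, t⟩, e⟩ — arrived needs e; professor needs ⟨s, t⟩; neither fits.

city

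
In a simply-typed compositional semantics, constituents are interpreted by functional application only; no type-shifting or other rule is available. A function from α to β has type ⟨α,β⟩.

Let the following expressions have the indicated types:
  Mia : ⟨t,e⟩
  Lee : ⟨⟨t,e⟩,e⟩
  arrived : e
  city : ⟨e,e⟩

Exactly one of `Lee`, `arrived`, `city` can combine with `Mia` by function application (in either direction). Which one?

Lee

Lee — combines: Lee : ⟨⟨t,e⟩,e⟩ takes Mia : ⟨t,e⟩ as argument, giving e.
arrived : e — no; Mia wants t, and arrived wants nothing (atomic).
city : ⟨e,e⟩ — no; Mia wants t, and city wants e.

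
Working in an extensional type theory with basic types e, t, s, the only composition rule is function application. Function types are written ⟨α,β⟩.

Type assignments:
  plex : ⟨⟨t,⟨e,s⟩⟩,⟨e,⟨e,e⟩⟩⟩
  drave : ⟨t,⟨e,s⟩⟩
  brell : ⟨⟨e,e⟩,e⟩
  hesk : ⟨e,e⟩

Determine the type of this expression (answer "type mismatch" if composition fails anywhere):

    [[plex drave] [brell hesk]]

[plex drave] — plex of type ⟨⟨t,⟨e,s⟩⟩,⟨e,⟨e,e⟩⟩⟩ combines with drave of type ⟨t,⟨e,s⟩⟩: type ⟨e,⟨e,e⟩⟩.
[brell hesk] — brell of type ⟨⟨e,e⟩,e⟩ combines with hesk of type ⟨e,e⟩: type e.
[[plex drave] [brell hesk]] — [plex drave] of type ⟨e,⟨e,e⟩⟩ combines with [brell hesk] of type e: type ⟨e,e⟩.

⟨e,e⟩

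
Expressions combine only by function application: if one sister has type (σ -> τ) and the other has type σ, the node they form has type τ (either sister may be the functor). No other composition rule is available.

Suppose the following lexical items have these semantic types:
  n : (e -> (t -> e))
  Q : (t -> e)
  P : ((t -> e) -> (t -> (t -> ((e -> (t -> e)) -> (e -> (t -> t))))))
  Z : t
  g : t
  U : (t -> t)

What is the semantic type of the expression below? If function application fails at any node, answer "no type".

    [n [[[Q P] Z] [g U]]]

(e -> (t -> t))

[Q P]: ((t -> e) -> (t -> (t -> ((e -> (t -> e)) -> (e -> (t -> t)))))) applied to (t -> e) yields (t -> (t -> ((e -> (t -> e)) -> (e -> (t -> t))))).
[[Q P] Z]: (t -> (t -> ((e -> (t -> e)) -> (e -> (t -> t))))) applied to t yields (t -> ((e -> (t -> e)) -> (e -> (t -> t)))).
[g U]: (t -> t) applied to t yields t.
[[[Q P] Z] [g U]]: (t -> ((e -> (t -> e)) -> (e -> (t -> t)))) applied to t yields ((e -> (t -> e)) -> (e -> (t -> t))).
[n [[[Q P] Z] [g U]]]: ((e -> (t -> e)) -> (e -> (t -> t))) applied to (e -> (t -> e)) yields (e -> (t -> t)).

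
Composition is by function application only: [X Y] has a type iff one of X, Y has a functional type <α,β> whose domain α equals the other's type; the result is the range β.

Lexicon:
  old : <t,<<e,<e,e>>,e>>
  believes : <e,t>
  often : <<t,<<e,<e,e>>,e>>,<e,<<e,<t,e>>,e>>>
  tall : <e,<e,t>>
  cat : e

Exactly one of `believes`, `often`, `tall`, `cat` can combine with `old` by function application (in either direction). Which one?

often

believes : <e,t> — old needs t; believes needs e; neither fits.
often — combines: often : <<t,<<e,<e,e>>,e>>,<e,<<e,<t,e>>,e>>> takes old : <t,<<e,<e,e>>,e>> as argument, giving <e,<<e,<t,e>>,e>>.
tall : <e,<e,t>> — old needs t; tall needs e; neither fits.
cat : e — old needs t; cat needs nothing (atomic); neither fits.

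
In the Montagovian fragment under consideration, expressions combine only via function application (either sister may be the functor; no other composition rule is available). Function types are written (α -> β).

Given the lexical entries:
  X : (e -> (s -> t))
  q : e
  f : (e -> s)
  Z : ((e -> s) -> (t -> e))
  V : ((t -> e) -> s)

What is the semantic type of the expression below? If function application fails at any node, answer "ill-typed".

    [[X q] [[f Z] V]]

t

At [X q], X : (e -> (s -> t)) takes q : e, giving (s -> t).
At [f Z], Z : ((e -> s) -> (t -> e)) takes f : (e -> s), giving (t -> e).
At [[f Z] V], V : ((t -> e) -> s) takes [f Z] : (t -> e), giving s.
At [[X q] [[f Z] V]], [X q] : (s -> t) takes [[f Z] V] : s, giving t.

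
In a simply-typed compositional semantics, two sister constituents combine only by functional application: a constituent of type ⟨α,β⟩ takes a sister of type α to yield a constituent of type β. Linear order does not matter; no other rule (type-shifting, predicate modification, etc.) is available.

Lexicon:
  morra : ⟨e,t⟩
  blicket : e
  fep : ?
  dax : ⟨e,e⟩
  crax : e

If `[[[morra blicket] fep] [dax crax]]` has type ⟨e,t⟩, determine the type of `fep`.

[[[morra blicket] fep] [dax crax]] must have type ⟨e,t⟩. The sister [dax crax] has type e; that is not a function onto ⟨e,t⟩, so [[morra blicket] fep] must be the functor, of type ⟨e,⟨e,t⟩⟩.
[[morra blicket] fep] must have type ⟨e,⟨e,t⟩⟩. The sister [morra blicket] has type t; that is not a function onto ⟨e,⟨e,t⟩⟩, so fep must be the functor, of type ⟨t,⟨e,⟨e,t⟩⟩⟩.

⟨t,⟨e,⟨e,t⟩⟩⟩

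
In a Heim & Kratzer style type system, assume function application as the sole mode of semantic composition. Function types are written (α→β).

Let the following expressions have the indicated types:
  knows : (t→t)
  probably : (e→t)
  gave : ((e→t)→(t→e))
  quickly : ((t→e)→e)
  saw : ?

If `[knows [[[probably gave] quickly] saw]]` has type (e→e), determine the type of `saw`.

(e→((t→t)→(e→e)))

[knows [[[probably gave] quickly] saw]] is required to be (e→e). knows : (t→t) cannot yield (e→e) as functor, so [[[probably gave] quickly] saw] : ((t→t)→(e→e)).
[[[probably gave] quickly] saw] is required to be ((t→t)→(e→e)). [[probably gave] quickly] : e cannot yield ((t→t)→(e→e)) as functor, so saw : (e→((t→t)→(e→e))).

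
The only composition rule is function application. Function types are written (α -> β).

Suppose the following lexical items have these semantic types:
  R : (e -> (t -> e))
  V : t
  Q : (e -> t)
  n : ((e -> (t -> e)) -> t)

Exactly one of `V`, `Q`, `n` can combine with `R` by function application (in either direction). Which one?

n

V : t — no; R wants e, and V wants nothing (atomic).
Q : (e -> t) — no; R wants e, and Q wants e.
n — combines: n : ((e -> (t -> e)) -> t) takes R : (e -> (t -> e)) as argument, giving t.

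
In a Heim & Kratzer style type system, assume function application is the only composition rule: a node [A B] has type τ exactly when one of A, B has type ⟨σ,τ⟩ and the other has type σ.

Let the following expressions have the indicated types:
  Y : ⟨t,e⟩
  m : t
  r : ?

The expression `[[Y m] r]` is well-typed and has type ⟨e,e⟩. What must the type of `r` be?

[[Y m] r] must have type ⟨e,e⟩. The sister [Y m] has type e; that is not a function onto ⟨e,e⟩, so r must be the functor, of type ⟨e,⟨e,e⟩⟩.

⟨e,⟨e,e⟩⟩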